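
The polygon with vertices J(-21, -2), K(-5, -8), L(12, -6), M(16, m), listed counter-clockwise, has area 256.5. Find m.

Write out the shoelace sum; only the two edges meeting at M involve m:
2·Area = [(12·m − 16·(-6)) + (16·(-2) − (-21)·m)] + 284
       = 33·m + 348 = 513
⇒ m = 5.

5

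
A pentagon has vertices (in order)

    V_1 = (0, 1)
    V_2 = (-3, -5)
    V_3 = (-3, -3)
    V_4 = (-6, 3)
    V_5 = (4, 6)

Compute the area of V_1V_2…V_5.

37

Apply the surveyor's formula: 2A = Σ (x_i·y_{i+1} − x_{i+1}·y_i), indices taken mod 5.
Σ = (3) + (-6) + (-27) + (-48) + (4) = -74
Area = |Σ|/2 = 37.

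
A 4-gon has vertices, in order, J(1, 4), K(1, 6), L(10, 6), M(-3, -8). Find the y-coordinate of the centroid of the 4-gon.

244/177

Apply the surveyor's formula. First the cross-terms c_i = x_i·y_{i+1} − x_{i+1}·y_i:
  2, -54, -62, -4  ⇒  2A = -118, A = -59.
Then Σ (y_i + y_{i+1})·c_i = -488, so ȳ = -488 / (6·(-59)) = 244/177.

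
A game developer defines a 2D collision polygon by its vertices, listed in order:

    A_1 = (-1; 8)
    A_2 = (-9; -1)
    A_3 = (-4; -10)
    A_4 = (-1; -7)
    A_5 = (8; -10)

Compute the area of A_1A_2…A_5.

Apply the surveyor's formula: 2A = Σ (x_i·y_{i+1} − x_{i+1}·y_i), indices taken mod 5.
A_1→A_2: (-1)(-1) − (-9)(8) = 73
A_2→A_3: (-9)(-10) − (-4)(-1) = 86
A_3→A_4: (-4)(-7) − (-1)(-10) = 18
A_4→A_5: (-1)(-10) − (8)(-7) = 66
A_5→A_1: (8)(8) − (-1)(-10) = 54
Σ = 297
Area = |Σ|/2 = 148.5.

148.5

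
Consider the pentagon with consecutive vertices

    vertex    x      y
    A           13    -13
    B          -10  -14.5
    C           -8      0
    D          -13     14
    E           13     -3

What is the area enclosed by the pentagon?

409.75

Apply the shoelace (surveyor's) formula: 2A = Σ (x_i·y_{i+1} − x_{i+1}·y_i), indices taken mod 5.
Cross-terms: -318.5, -116, -112, -143, -130  ⇒  Σ = -819.5
Area = |Σ|/2 = 409.75.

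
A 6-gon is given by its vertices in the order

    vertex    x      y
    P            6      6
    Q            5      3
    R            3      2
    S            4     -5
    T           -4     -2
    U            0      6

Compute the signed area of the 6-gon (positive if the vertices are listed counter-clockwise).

P→Q: (6)(3) − (5)(6) = -12
Q→R: (5)(2) − (3)(3) = 1
R→S: (3)(-5) − (4)(2) = -23
S→T: (4)(-2) − (-4)(-5) = -28
T→U: (-4)(6) − (0)(-2) = -24
U→P: (0)(6) − (6)(6) = -36
Σ = -122
Signed area = Σ/2 = -61 (negative ⇒ clockwise traversal).

-61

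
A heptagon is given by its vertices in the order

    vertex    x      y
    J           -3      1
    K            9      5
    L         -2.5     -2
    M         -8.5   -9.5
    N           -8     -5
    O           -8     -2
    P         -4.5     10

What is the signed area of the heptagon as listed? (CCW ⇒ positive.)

-71.875

Apply Gauss's area formula: 2A = Σ (x_i·y_{i+1} − x_{i+1}·y_i), indices taken mod 7.
Σ = (-24) + (-5.5) + (6.75) + (-33.5) + (-24) + (-89) + (25.5) = -143.75
Signed area = Σ/2 = -71.875 (negative ⇒ clockwise traversal).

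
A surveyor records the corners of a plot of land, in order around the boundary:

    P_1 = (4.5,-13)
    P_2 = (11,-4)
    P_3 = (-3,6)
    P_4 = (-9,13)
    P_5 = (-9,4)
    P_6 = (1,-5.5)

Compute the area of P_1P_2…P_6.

166.125

Σ = (125) + (54) + (15) + (81) + (45.5) + (11.75) = 332.25
Area = |Σ|/2 = 166.125.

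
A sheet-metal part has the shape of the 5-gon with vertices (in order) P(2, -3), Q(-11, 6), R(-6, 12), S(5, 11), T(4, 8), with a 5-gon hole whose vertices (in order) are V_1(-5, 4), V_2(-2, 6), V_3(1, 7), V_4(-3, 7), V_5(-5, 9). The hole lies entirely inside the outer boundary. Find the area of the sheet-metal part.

128

Outer boundary:
Apply the shoelace (surveyor's) formula: 2A = Σ (x_i·y_{i+1} − x_{i+1}·y_i), indices taken mod 5.
Cross-terms: -21, -96, -126, -4, -28  ⇒  Σ = -275
Area = |Σ|/2 = 137.5.
Hole:
Cross-terms: -22, -20, 28, 8, 25  ⇒  Σ = 19
Area = |Σ|/2 = 9.5.
Net area = 137.5 − 9.5 = 128.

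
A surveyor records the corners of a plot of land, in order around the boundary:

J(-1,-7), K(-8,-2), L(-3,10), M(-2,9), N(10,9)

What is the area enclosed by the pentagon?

158

Apply Gauss's area formula: 2A = Σ (x_i·y_{i+1} − x_{i+1}·y_i), indices taken mod 5.
Cross-terms: -54, -86, -7, -108, -61  ⇒  Σ = -316
Area = |Σ|/2 = 158.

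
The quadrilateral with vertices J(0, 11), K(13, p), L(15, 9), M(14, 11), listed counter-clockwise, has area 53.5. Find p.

The doubled signed area Σ (x_i y_{i+1} − x_{i+1} y_i) is linear in p.
With p=0 it equals 167; the coefficient of p is -15 (from the two edges through K).
So -15·p + 167 = 2·53.5 = 107 ⇒ p = 4.

4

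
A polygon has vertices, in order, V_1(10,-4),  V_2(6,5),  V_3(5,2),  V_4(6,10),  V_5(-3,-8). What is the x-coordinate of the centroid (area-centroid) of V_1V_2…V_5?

683/173

Apply Gauss's area formula. First the cross-terms c_i = x_i·y_{i+1} − x_{i+1}·y_i:
  74, -13, 38, -18, 92  ⇒  2A = 173, A = 86.5.
Then Σ (x_i + x_{i+1})·c_i = 2049, so x̄ = 2049 / (6·86.5) = 683/173.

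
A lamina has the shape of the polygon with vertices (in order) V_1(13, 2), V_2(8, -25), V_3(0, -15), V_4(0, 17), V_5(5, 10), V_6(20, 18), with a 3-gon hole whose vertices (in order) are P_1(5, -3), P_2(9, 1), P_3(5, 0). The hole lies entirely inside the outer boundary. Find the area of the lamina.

419

Outer boundary:
Apply the shoelace formula: 2A = Σ (x_i·y_{i+1} − x_{i+1}·y_i), indices taken mod 6.
Σ = (-341) + (-120) + (0) + (-85) + (-110) + (-194) = -850
Area = |Σ|/2 = 425.
Hole:
Apply the shoelace formula: 2A = Σ (x_i·y_{i+1} − x_{i+1}·y_i), indices taken mod 3.
P_1→P_2: (5)(1) − (9)(-3) = 32
P_2→P_3: (9)(0) − (5)(1) = -5
P_3→P_1: (5)(-3) − (5)(0) = -15
Σ = 12
Area = |Σ|/2 = 6.
Net area = 425 − 6 = 419.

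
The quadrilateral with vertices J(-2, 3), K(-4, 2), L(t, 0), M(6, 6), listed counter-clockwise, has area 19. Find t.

The doubled signed area Σ (x_i y_{i+1} − x_{i+1} y_i) is linear in t.
With t=0 it equals 38; the coefficient of t is 4 (from the two edges through L).
So 4·t + 38 = 2·19 = 38 ⇒ t = 0.

0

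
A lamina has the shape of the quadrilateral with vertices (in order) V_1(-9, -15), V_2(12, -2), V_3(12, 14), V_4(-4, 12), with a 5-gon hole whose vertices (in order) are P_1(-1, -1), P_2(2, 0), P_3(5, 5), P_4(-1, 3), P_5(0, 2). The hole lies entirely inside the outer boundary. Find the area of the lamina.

Outer boundary:
Σ = (198) + (192) + (200) + (168) = 758
Area = |Σ|/2 = 379.
Hole:
Apply the shoelace formula: 2A = Σ (x_i·y_{i+1} − x_{i+1}·y_i), indices taken mod 5.
Cross-terms: 2, 10, 20, -2, 2  ⇒  Σ = 32
Area = |Σ|/2 = 16.
Net area = 379 − 16 = 363.

363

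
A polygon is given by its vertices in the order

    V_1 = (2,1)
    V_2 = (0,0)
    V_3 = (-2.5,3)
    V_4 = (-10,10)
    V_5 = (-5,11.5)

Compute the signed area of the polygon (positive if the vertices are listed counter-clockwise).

Apply the surveyor's formula: 2A = Σ (x_i·y_{i+1} − x_{i+1}·y_i), indices taken mod 5.
Σ = (0) + (0) + (5) + (-65) + (-28) = -88
Signed area = Σ/2 = -44 (negative ⇒ clockwise traversal).

-44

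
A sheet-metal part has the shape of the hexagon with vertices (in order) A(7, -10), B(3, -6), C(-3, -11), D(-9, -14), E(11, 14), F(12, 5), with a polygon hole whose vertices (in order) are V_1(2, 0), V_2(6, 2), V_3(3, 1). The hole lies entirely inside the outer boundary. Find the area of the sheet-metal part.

179

Outer boundary:
Apply Gauss's area formula: 2A = Σ (x_i·y_{i+1} − x_{i+1}·y_i), indices taken mod 6.
Σ = (-12) + (-51) + (-57) + (28) + (-113) + (-155) = -360
Area = |Σ|/2 = 180.
Hole:
Apply the shoelace (surveyor's) formula: 2A = Σ (x_i·y_{i+1} − x_{i+1}·y_i), indices taken mod 3.
Σ = (4) + (0) + (-2) = 2
Area = |Σ|/2 = 1.
Net area = 180 − 1 = 179.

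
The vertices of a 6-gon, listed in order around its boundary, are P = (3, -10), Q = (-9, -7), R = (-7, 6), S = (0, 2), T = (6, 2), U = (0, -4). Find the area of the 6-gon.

126

Apply the shoelace (surveyor's) formula: 2A = Σ (x_i·y_{i+1} − x_{i+1}·y_i), indices taken mod 6.
Cross-terms: -111, -103, -14, -12, -24, 12  ⇒  Σ = -252
Area = |Σ|/2 = 126.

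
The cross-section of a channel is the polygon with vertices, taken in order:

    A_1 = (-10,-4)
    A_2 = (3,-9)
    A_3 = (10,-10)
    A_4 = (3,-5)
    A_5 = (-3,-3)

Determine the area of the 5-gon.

50

Apply the surveyor's formula: 2A = Σ (x_i·y_{i+1} − x_{i+1}·y_i), indices taken mod 5.
A_1→A_2: (-10)(-9) − (3)(-4) = 102
A_2→A_3: (3)(-10) − (10)(-9) = 60
A_3→A_4: (10)(-5) − (3)(-10) = -20
A_4→A_5: (3)(-3) − (-3)(-5) = -24
A_5→A_1: (-3)(-4) − (-10)(-3) = -18
Σ = 100
Area = |Σ|/2 = 50.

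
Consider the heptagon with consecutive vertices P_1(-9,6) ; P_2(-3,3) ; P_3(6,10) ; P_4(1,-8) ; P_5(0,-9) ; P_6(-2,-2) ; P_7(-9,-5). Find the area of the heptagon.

124.5

Σ = (-9) + (-48) + (-58) + (-9) + (-18) + (-8) + (-99) = -249
Area = |Σ|/2 = 124.5.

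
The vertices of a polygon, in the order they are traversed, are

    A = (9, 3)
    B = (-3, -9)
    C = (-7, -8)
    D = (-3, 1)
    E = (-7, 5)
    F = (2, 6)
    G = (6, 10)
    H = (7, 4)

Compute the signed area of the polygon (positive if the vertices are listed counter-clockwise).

A→B: (9)(-9) − (-3)(3) = -72
B→C: (-3)(-8) − (-7)(-9) = -39
C→D: (-7)(1) − (-3)(-8) = -31
D→E: (-3)(5) − (-7)(1) = -8
E→F: (-7)(6) − (2)(5) = -52
F→G: (2)(10) − (6)(6) = -16
G→H: (6)(4) − (7)(10) = -46
H→A: (7)(3) − (9)(4) = -15
Σ = -279
Signed area = Σ/2 = -139.5 (negative ⇒ clockwise traversal).

-139.5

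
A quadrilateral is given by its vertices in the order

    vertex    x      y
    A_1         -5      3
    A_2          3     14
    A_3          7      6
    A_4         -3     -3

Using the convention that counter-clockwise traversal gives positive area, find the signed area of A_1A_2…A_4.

-93

Σ = (-79) + (-80) + (-3) + (-24) = -186
Signed area = Σ/2 = -93 (negative ⇒ clockwise traversal).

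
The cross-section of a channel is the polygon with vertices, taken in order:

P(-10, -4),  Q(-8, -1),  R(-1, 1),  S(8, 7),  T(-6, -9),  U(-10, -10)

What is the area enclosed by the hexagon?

83

Σ = (-22) + (-9) + (-15) + (-30) + (-30) + (-60) = -166
Area = |Σ|/2 = 83.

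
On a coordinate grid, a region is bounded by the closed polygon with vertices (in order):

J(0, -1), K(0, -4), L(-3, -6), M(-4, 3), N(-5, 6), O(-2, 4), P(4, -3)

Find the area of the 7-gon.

Apply the surveyor's formula: 2A = Σ (x_i·y_{i+1} − x_{i+1}·y_i), indices taken mod 7.
Σ = (0) + (-12) + (-33) + (-9) + (-8) + (-10) + (-4) = -76
Area = |Σ|/2 = 38.

38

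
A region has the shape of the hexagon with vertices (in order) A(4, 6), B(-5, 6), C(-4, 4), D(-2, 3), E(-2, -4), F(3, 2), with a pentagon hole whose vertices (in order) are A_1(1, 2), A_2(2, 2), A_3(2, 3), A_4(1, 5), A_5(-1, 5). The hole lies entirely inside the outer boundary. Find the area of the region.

38

Outer boundary:
A→B: (4)(6) − (-5)(6) = 54
B→C: (-5)(4) − (-4)(6) = 4
C→D: (-4)(3) − (-2)(4) = -4
D→E: (-2)(-4) − (-2)(3) = 14
E→F: (-2)(2) − (3)(-4) = 8
F→A: (3)(6) − (4)(2) = 10
Σ = 86
Area = |Σ|/2 = 43.
Hole:
Cross-terms: -2, 2, 7, 10, -7  ⇒  Σ = 10
Area = |Σ|/2 = 5.
Net area = 43 − 5 = 38.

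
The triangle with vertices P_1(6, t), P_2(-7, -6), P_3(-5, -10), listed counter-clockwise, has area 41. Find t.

Write out the shoelace sum; only the two edges meeting at P_1 involve t:
2·Area = [((-5)·t − 6·(-10)) + (6·(-6) − (-7)·t)] + 40
       = 2·t + 64 = 82
⇒ t = 9.

9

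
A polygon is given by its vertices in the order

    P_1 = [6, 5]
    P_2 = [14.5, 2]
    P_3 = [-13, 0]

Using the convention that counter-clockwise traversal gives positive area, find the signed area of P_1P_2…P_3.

-49.75

Apply the surveyor's formula: 2A = Σ (x_i·y_{i+1} − x_{i+1}·y_i), indices taken mod 3.
P_1→P_2: (6)(2) − (14.5)(5) = -60.5
P_2→P_3: (14.5)(0) − (-13)(2) = 26
P_3→P_1: (-13)(5) − (6)(0) = -65
Σ = -99.5
Signed area = Σ/2 = -49.75 (negative ⇒ clockwise traversal).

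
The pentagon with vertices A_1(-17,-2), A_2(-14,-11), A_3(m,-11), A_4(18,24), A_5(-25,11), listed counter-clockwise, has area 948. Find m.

10

Write out the shoelace sum; only the two edges meeting at A_3 involve m:
2·Area = [((-14)·(-11) − m·(-11)) + (m·24 − 18·(-11))] + 1194
       = 35·m + 1546 = 1896
⇒ m = 10.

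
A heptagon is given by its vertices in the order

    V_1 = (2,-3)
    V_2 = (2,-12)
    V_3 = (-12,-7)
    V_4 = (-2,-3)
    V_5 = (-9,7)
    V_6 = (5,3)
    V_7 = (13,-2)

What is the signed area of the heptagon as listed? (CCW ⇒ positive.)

Apply the surveyor's formula: 2A = Σ (x_i·y_{i+1} − x_{i+1}·y_i), indices taken mod 7.
Cross-terms: -18, -158, 22, -41, -62, -49, -35  ⇒  Σ = -341
Signed area = Σ/2 = -170.5 (negative ⇒ clockwise traversal).

-170.5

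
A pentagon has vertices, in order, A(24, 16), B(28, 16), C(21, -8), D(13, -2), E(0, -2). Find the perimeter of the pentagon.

82

|AB| = √((4)² + (0)²) = √16 = 4
|BC| = √((-7)² + (-24)²) = √625 = 25
|CD| = √((-8)² + (6)²) = √100 = 10
|DE| = √((-13)² + (0)²) = √169 = 13
|EA| = √((24)² + (18)²) = √900 = 30
Perimeter = 4 + 25 + 10 + 13 + 30 = 82.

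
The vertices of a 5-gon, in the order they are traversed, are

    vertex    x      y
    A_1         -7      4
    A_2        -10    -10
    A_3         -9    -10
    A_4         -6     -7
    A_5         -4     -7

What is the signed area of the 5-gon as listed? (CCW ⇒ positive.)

Apply the shoelace (surveyor's) formula: 2A = Σ (x_i·y_{i+1} − x_{i+1}·y_i), indices taken mod 5.
A_1→A_2: (-7)(-10) − (-10)(4) = 110
A_2→A_3: (-10)(-10) − (-9)(-10) = 10
A_3→A_4: (-9)(-7) − (-6)(-10) = 3
A_4→A_5: (-6)(-7) − (-4)(-7) = 14
A_5→A_1: (-4)(4) − (-7)(-7) = -65
Σ = 72
Signed area = Σ/2 = 36 (positive ⇒ counter-clockwise traversal).

36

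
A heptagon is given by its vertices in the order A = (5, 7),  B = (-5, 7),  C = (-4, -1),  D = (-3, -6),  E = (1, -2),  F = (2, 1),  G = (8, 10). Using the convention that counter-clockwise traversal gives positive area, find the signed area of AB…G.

79.5

Apply the surveyor's formula: 2A = Σ (x_i·y_{i+1} − x_{i+1}·y_i), indices taken mod 7.
Cross-terms: 70, 33, 21, 12, 5, 12, 6  ⇒  Σ = 159
Signed area = Σ/2 = 79.5 (positive ⇒ counter-clockwise traversal).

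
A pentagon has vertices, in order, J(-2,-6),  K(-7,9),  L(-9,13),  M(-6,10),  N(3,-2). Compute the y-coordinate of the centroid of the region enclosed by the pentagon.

322/183

Apply the shoelace (surveyor's) formula. First the cross-terms c_i = x_i·y_{i+1} − x_{i+1}·y_i:
  -60, -10, -12, -18, -22  ⇒  2A = -122, A = -61.
Then Σ (y_i + y_{i+1})·c_i = -644, so ȳ = -644 / (6·(-61)) = 322/183.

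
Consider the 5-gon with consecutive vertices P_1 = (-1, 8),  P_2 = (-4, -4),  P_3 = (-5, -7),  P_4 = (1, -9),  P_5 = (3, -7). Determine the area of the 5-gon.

66.5

Cross-terms: 36, 8, 52, 20, 17  ⇒  Σ = 133
Area = |Σ|/2 = 66.5.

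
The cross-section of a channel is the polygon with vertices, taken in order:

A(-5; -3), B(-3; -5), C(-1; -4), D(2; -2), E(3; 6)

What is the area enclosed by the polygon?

Apply the shoelace (surveyor's) formula: 2A = Σ (x_i·y_{i+1} − x_{i+1}·y_i), indices taken mod 5.
A→B: (-5)(-5) − (-3)(-3) = 16
B→C: (-3)(-4) − (-1)(-5) = 7
C→D: (-1)(-2) − (2)(-4) = 10
D→E: (2)(6) − (3)(-2) = 18
E→A: (3)(-3) − (-5)(6) = 21
Σ = 72
Area = |Σ|/2 = 36.

36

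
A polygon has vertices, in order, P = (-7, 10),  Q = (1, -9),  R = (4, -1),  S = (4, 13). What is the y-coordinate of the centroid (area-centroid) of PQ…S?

Apply the shoelace (surveyor's) formula. First the cross-terms c_i = x_i·y_{i+1} − x_{i+1}·y_i:
  53, 35, 56, 131  ⇒  2A = 275, A = 137.5.
Then Σ (y_i + y_{i+1})·c_i = 3388, so ȳ = 3388 / (6·137.5) = 308/75.

308/75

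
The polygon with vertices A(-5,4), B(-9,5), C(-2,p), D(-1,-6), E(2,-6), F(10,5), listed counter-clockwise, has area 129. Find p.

The doubled signed area Σ (x_i y_{i+1} − x_{i+1} y_i) is linear in p.
With p=0 it equals 186; the coefficient of p is -8 (from the two edges through C).
So -8·p + 186 = 2·129 = 258 ⇒ p = -9.

-9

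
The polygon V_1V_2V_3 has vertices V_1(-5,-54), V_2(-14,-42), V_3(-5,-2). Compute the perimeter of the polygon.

108

|V_1V_2| = √((-9)² + (12)²) = √225 = 15
|V_2V_3| = √((9)² + (40)²) = √1681 = 41
|V_3V_1| = √((0)² + (-52)²) = √2704 = 52
Perimeter = 15 + 41 + 52 = 108.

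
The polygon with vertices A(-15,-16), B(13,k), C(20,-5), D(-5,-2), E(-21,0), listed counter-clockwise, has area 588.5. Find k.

Write out the shoelace sum; only the two edges meeting at B involve k:
2·Area = [((-15)·k − 13·(-16)) + (13·(-5) − 20·k)] + 229
       = -35·k + 372 = 1177
⇒ k = -23.

-23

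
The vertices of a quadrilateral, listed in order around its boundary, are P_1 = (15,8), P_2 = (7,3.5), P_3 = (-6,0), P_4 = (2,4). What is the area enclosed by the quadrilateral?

Σ = (-3.5) + (21) + (-24) + (-44) = -50.5
Area = |Σ|/2 = 25.25.

25.25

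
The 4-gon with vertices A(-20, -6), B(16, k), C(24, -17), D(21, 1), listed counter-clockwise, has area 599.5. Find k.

-25

The doubled signed area Σ (x_i y_{i+1} − x_{i+1} y_i) is linear in k.
With k=0 it equals 99; the coefficient of k is -44 (from the two edges through B).
So -44·k + 99 = 2·599.5 = 1199 ⇒ k = -25.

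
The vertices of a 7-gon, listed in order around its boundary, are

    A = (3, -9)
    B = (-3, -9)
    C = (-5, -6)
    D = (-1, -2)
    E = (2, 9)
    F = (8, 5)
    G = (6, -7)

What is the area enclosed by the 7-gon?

131.5

Cross-terms: -54, -27, 4, -5, -62, -86, -33  ⇒  Σ = -263
Area = |Σ|/2 = 131.5.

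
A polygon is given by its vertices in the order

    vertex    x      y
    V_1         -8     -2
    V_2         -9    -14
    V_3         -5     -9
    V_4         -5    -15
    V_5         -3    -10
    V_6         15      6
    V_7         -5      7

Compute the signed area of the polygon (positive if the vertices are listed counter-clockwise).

Σ = (94) + (11) + (30) + (5) + (132) + (135) + (66) = 473
Signed area = Σ/2 = 236.5 (positive ⇒ counter-clockwise traversal).

236.5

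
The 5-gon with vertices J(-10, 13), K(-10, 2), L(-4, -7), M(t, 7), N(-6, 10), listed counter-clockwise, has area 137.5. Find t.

The doubled signed area Σ (x_i y_{i+1} − x_{i+1} y_i) is linear in t.
With t=0 it equals 224; the coefficient of t is 17 (from the two edges through M).
So 17·t + 224 = 2·137.5 = 275 ⇒ t = 3.

3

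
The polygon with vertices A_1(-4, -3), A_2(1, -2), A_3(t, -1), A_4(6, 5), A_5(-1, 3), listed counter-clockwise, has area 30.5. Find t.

Write out the shoelace sum; only the two edges meeting at A_3 involve t:
2·Area = [(1·(-1) − t·(-2)) + (t·5 − 6·(-1))] + 49
       = 7·t + 54 = 61
⇒ t = 1.

1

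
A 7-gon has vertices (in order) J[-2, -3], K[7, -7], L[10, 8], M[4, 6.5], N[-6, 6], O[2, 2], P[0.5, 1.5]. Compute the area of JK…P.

118.25

Cross-terms: 35, 126, 33, 63, -24, 2, 1.5  ⇒  Σ = 236.5
Area = |Σ|/2 = 118.25.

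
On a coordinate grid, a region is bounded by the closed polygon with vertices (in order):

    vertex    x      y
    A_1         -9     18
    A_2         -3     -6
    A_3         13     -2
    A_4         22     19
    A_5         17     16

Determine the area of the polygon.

481

Apply Gauss's area formula: 2A = Σ (x_i·y_{i+1} − x_{i+1}·y_i), indices taken mod 5.
Σ = (108) + (84) + (291) + (29) + (450) = 962
Area = |Σ|/2 = 481.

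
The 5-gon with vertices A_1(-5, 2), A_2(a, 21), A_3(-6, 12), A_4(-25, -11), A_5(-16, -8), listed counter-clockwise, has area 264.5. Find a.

19

The doubled signed area Σ (x_i y_{i+1} − x_{i+1} y_i) is linear in a.
With a=0 it equals 339; the coefficient of a is 10 (from the two edges through A_2).
So 10·a + 339 = 2·264.5 = 529 ⇒ a = 19.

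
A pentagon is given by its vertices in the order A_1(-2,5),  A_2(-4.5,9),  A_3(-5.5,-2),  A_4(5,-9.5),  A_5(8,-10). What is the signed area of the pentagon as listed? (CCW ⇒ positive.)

Apply the shoelace formula: 2A = Σ (x_i·y_{i+1} − x_{i+1}·y_i), indices taken mod 5.
A_1→A_2: (-2)(9) − (-4.5)(5) = 4.5
A_2→A_3: (-4.5)(-2) − (-5.5)(9) = 58.5
A_3→A_4: (-5.5)(-9.5) − (5)(-2) = 62.25
A_4→A_5: (5)(-10) − (8)(-9.5) = 26
A_5→A_1: (8)(5) − (-2)(-10) = 20
Σ = 171.25
Signed area = Σ/2 = 85.625 (positive ⇒ counter-clockwise traversal).

85.625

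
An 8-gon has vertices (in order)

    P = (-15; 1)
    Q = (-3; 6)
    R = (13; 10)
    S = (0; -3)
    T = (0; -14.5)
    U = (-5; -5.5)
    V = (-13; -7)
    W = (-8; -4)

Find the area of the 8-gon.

Apply the surveyor's formula: 2A = Σ (x_i·y_{i+1} − x_{i+1}·y_i), indices taken mod 8.
P→Q: (-15)(6) − (-3)(1) = -87
Q→R: (-3)(10) − (13)(6) = -108
R→S: (13)(-3) − (0)(10) = -39
S→T: (0)(-14.5) − (0)(-3) = 0
T→U: (0)(-5.5) − (-5)(-14.5) = -72.5
U→V: (-5)(-7) − (-13)(-5.5) = -36.5
V→W: (-13)(-4) − (-8)(-7) = -4
W→P: (-8)(1) − (-15)(-4) = -68
Σ = -415
Area = |Σ|/2 = 207.5.

207.5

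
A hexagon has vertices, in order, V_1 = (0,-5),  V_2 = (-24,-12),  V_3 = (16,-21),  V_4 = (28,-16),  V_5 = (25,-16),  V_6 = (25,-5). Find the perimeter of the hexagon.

|V_1V_2| = √((-24)² + (-7)²) = √625 = 25
|V_2V_3| = √((40)² + (-9)²) = √1681 = 41
|V_3V_4| = √((12)² + (5)²) = √169 = 13
|V_4V_5| = √((-3)² + (0)²) = √9 = 3
|V_5V_6| = √((0)² + (11)²) = √121 = 11
|V_6V_1| = √((-25)² + (0)²) = √625 = 25
Perimeter = 25 + 41 + 13 + 3 + 11 + 25 = 118.

118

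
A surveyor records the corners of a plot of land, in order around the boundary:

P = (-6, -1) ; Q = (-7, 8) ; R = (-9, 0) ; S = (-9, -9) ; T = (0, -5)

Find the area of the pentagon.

56.5

Apply the shoelace (surveyor's) formula: 2A = Σ (x_i·y_{i+1} − x_{i+1}·y_i), indices taken mod 5.
Cross-terms: -55, 72, 81, 45, -30  ⇒  Σ = 113
Area = |Σ|/2 = 56.5.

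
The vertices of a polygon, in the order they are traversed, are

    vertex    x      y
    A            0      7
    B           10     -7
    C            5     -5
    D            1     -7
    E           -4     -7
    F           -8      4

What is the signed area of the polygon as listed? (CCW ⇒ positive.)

-139

Σ = (-70) + (-15) + (-30) + (-35) + (-72) + (-56) = -278
Signed area = Σ/2 = -139 (negative ⇒ clockwise traversal).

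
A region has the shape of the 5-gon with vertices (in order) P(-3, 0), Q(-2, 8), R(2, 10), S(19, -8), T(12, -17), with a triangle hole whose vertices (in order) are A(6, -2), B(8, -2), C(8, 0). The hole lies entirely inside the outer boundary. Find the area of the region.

Outer boundary:
Apply the shoelace formula: 2A = Σ (x_i·y_{i+1} − x_{i+1}·y_i), indices taken mod 5.
Σ = (-24) + (-36) + (-206) + (-227) + (-51) = -544
Area = |Σ|/2 = 272.
Hole:
A→B: (6)(-2) − (8)(-2) = 4
B→C: (8)(0) − (8)(-2) = 16
C→A: (8)(-2) − (6)(0) = -16
Σ = 4
Area = |Σ|/2 = 2.
Net area = 272 − 2 = 270.

270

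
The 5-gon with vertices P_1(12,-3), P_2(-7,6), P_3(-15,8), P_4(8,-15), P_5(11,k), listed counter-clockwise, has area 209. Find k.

Write out the shoelace sum; only the two edges meeting at P_5 involve k:
2·Area = [(8·k − 11·(-15)) + (11·(-3) − 12·k)] + 246
       = -4·k + 378 = 418
⇒ k = -10.

-10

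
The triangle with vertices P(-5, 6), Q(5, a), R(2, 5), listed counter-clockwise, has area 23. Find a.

The doubled signed area Σ (x_i y_{i+1} − x_{i+1} y_i) is linear in a.
With a=0 it equals 32; the coefficient of a is -7 (from the two edges through Q).
So -7·a + 32 = 2·23 = 46 ⇒ a = -2.

-2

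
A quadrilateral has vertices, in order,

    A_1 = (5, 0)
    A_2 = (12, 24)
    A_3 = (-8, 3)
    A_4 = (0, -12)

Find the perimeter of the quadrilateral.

84

|A_1A_2| = √((7)² + (24)²) = √625 = 25
|A_2A_3| = √((-20)² + (-21)²) = √841 = 29
|A_3A_4| = √((8)² + (-15)²) = √289 = 17
|A_4A_1| = √((5)² + (12)²) = √169 = 13
Perimeter = 25 + 29 + 17 + 13 = 84.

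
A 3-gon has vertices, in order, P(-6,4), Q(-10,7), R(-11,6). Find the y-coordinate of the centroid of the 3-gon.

Apply the surveyor's formula. First the cross-terms c_i = x_i·y_{i+1} − x_{i+1}·y_i:
  -2, 17, -8  ⇒  2A = 7, A = 3.5.
Then Σ (y_i + y_{i+1})·c_i = 119, so ȳ = 119 / (6·3.5) = 17/3.

17/3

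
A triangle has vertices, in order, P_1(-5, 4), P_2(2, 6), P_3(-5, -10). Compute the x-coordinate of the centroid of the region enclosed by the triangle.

-8/3

Apply the shoelace formula. First the cross-terms c_i = x_i·y_{i+1} − x_{i+1}·y_i:
  -38, 10, -70  ⇒  2A = -98, A = -49.
Then Σ (x_i + x_{i+1})·c_i = 784, so x̄ = 784 / (6·(-49)) = -8/3.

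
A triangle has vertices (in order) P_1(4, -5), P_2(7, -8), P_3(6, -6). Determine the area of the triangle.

1.5

Σ = (3) + (6) + (-6) = 3
Area = |Σ|/2 = 1.5.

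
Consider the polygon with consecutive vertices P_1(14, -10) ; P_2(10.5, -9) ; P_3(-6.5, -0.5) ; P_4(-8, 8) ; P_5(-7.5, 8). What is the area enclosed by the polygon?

90.875

Apply the surveyor's formula: 2A = Σ (x_i·y_{i+1} − x_{i+1}·y_i), indices taken mod 5.
P_1→P_2: (14)(-9) − (10.5)(-10) = -21
P_2→P_3: (10.5)(-0.5) − (-6.5)(-9) = -63.75
P_3→P_4: (-6.5)(8) − (-8)(-0.5) = -56
P_4→P_5: (-8)(8) − (-7.5)(8) = -4
P_5→P_1: (-7.5)(-10) − (14)(8) = -37
Σ = -181.75
Area = |Σ|/2 = 90.875.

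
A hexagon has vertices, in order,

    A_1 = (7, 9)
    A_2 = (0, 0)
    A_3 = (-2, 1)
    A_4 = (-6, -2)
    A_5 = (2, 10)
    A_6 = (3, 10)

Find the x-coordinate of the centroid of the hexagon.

Apply the surveyor's formula. First the cross-terms c_i = x_i·y_{i+1} − x_{i+1}·y_i:
  0, 0, 10, -56, -10, -43  ⇒  2A = -99, A = -49.5.
Then Σ (x_i + x_{i+1})·c_i = -336, so x̄ = -336 / (6·(-49.5)) = 112/99.

112/99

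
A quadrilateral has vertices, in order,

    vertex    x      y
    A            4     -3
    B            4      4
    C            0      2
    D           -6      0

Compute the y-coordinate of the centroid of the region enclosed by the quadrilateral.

23/99

Apply the surveyor's formula. First the cross-terms c_i = x_i·y_{i+1} − x_{i+1}·y_i:
  28, 8, 12, 18  ⇒  2A = 66, A = 33.
Then Σ (y_i + y_{i+1})·c_i = 46, so ȳ = 46 / (6·33) = 23/99.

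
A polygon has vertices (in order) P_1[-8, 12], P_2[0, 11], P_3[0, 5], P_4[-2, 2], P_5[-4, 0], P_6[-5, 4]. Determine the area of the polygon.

Apply Gauss's area formula: 2A = Σ (x_i·y_{i+1} − x_{i+1}·y_i), indices taken mod 6.
P_1→P_2: (-8)(11) − (0)(12) = -88
P_2→P_3: (0)(5) − (0)(11) = 0
P_3→P_4: (0)(2) − (-2)(5) = 10
P_4→P_5: (-2)(0) − (-4)(2) = 8
P_5→P_6: (-4)(4) − (-5)(0) = -16
P_6→P_1: (-5)(12) − (-8)(4) = -28
Σ = -114
Area = |Σ|/2 = 57.

57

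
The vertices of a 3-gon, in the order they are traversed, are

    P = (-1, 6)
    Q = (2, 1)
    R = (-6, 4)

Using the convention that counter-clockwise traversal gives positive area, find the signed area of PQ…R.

P→Q: (-1)(1) − (2)(6) = -13
Q→R: (2)(4) − (-6)(1) = 14
R→P: (-6)(6) − (-1)(4) = -32
Σ = -31
Signed area = Σ/2 = -15.5 (negative ⇒ clockwise traversal).

-15.5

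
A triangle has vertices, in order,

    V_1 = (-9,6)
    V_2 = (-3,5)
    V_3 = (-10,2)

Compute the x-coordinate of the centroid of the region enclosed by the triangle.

-22/3

Apply the shoelace (surveyor's) formula. First the cross-terms c_i = x_i·y_{i+1} − x_{i+1}·y_i:
  -27, 44, -42  ⇒  2A = -25, A = -12.5.
Then Σ (x_i + x_{i+1})·c_i = 550, so x̄ = 550 / (6·(-12.5)) = -22/3.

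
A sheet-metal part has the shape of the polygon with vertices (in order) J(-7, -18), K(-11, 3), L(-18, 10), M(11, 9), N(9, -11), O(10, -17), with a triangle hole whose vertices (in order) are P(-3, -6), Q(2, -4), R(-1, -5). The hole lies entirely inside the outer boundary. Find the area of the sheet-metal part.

545

Outer boundary:
Apply the shoelace formula: 2A = Σ (x_i·y_{i+1} − x_{i+1}·y_i), indices taken mod 6.
Σ = (-219) + (-56) + (-272) + (-202) + (-43) + (-299) = -1091
Area = |Σ|/2 = 545.5.
Hole:
Σ = (24) + (-14) + (-9) = 1
Area = |Σ|/2 = 0.5.
Net area = 545.5 − 0.5 = 545.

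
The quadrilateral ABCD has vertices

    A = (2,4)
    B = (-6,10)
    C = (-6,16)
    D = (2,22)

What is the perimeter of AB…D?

|AB| = √((-8)² + (6)²) = √100 = 10
|BC| = √((0)² + (6)²) = √36 = 6
|CD| = √((8)² + (6)²) = √100 = 10
|DA| = √((0)² + (-18)²) = √324 = 18
Perimeter = 10 + 6 + 10 + 18 = 44.

44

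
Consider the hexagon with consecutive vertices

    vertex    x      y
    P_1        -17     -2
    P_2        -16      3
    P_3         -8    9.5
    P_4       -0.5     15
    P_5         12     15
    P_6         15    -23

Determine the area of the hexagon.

Apply the surveyor's formula: 2A = Σ (x_i·y_{i+1} − x_{i+1}·y_i), indices taken mod 6.
Σ = (-83) + (-128) + (-115.25) + (-187.5) + (-501) + (-421) = -1435.75
Area = |Σ|/2 = 717.875.

717.875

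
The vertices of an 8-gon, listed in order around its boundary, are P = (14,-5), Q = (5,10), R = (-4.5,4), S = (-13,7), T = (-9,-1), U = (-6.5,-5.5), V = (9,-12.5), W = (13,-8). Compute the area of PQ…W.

318.875

Σ = (165) + (65) + (20.5) + (76) + (43) + (130.75) + (90.5) + (47) = 637.75
Area = |Σ|/2 = 318.875.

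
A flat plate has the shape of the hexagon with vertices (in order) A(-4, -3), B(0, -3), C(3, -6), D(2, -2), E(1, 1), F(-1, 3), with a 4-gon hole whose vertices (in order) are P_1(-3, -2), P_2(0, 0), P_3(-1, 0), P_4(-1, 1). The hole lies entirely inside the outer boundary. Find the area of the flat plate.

23

Outer boundary:
A→B: (-4)(-3) − (0)(-3) = 12
B→C: (0)(-6) − (3)(-3) = 9
C→D: (3)(-2) − (2)(-6) = 6
D→E: (2)(1) − (1)(-2) = 4
E→F: (1)(3) − (-1)(1) = 4
F→A: (-1)(-3) − (-4)(3) = 15
Σ = 50
Area = |Σ|/2 = 25.
Hole:
Apply the shoelace (surveyor's) formula: 2A = Σ (x_i·y_{i+1} − x_{i+1}·y_i), indices taken mod 4.
Σ = (0) + (0) + (-1) + (5) = 4
Area = |Σ|/2 = 2.
Net area = 25 − 2 = 23.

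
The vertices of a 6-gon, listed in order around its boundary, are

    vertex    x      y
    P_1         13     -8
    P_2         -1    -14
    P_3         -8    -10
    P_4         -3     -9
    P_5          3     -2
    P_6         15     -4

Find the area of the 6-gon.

133.5

Σ = (-190) + (-102) + (42) + (33) + (18) + (-68) = -267
Area = |Σ|/2 = 133.5.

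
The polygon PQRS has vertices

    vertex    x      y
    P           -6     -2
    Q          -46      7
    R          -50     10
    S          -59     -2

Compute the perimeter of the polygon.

|PQ| = √((-40)² + (9)²) = √1681 = 41
|QR| = √((-4)² + (3)²) = √25 = 5
|RS| = √((-9)² + (-12)²) = √225 = 15
|SP| = √((53)² + (0)²) = √2809 = 53
Perimeter = 41 + 5 + 15 + 53 = 114.

114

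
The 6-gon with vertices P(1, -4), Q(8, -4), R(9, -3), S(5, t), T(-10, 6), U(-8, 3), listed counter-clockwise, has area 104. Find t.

4

The doubled signed area Σ (x_i y_{i+1} − x_{i+1} y_i) is linear in t.
With t=0 it equals 132; the coefficient of t is 19 (from the two edges through S).
So 19·t + 132 = 2·104 = 208 ⇒ t = 4.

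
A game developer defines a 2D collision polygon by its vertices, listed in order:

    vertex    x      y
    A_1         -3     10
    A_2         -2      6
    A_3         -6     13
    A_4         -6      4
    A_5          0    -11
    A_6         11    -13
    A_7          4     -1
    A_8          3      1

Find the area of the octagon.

167

A_1→A_2: (-3)(6) − (-2)(10) = 2
A_2→A_3: (-2)(13) − (-6)(6) = 10
A_3→A_4: (-6)(4) − (-6)(13) = 54
A_4→A_5: (-6)(-11) − (0)(4) = 66
A_5→A_6: (0)(-13) − (11)(-11) = 121
A_6→A_7: (11)(-1) − (4)(-13) = 41
A_7→A_8: (4)(1) − (3)(-1) = 7
A_8→A_1: (3)(10) − (-3)(1) = 33
Σ = 334
Area = |Σ|/2 = 167.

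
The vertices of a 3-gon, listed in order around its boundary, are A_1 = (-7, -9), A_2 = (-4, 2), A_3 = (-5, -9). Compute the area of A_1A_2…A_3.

11

Apply the surveyor's formula: 2A = Σ (x_i·y_{i+1} − x_{i+1}·y_i), indices taken mod 3.
Σ = (-50) + (46) + (-18) = -22
Area = |Σ|/2 = 11.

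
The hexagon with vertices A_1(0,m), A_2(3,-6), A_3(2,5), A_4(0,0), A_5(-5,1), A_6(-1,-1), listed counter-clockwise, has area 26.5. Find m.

The doubled signed area Σ (x_i y_{i+1} − x_{i+1} y_i) is linear in m.
With m=0 it equals 33; the coefficient of m is -4 (from the two edges through A_1).
So -4·m + 33 = 2·26.5 = 53 ⇒ m = -5.

-5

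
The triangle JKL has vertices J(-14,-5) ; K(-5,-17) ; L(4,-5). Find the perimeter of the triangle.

|JK| = √((9)² + (-12)²) = √225 = 15
|KL| = √((9)² + (12)²) = √225 = 15
|LJ| = √((-18)² + (0)²) = √324 = 18
Perimeter = 15 + 15 + 18 = 48.

48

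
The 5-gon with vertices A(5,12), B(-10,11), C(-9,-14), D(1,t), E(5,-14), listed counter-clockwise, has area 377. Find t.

The doubled signed area Σ (x_i y_{i+1} − x_{i+1} y_i) is linear in t.
With t=0 it equals 544; the coefficient of t is -14 (from the two edges through D).
So -14·t + 544 = 2·377 = 754 ⇒ t = -15.

-15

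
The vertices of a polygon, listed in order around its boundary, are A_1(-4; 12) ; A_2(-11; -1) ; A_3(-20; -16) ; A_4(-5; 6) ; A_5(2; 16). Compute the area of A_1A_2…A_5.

44

Σ = (136) + (156) + (-200) + (-92) + (88) = 88
Area = |Σ|/2 = 44.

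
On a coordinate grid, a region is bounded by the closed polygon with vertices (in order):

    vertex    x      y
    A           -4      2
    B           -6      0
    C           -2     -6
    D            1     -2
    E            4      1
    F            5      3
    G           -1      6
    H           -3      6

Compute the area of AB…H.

Apply the shoelace (surveyor's) formula: 2A = Σ (x_i·y_{i+1} − x_{i+1}·y_i), indices taken mod 8.
Σ = (12) + (36) + (10) + (9) + (7) + (33) + (12) + (18) = 137
Area = |Σ|/2 = 68.5.

68.5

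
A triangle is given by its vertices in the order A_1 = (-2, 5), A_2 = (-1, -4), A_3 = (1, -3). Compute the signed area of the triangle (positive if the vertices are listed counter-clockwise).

9.5

Apply the surveyor's formula: 2A = Σ (x_i·y_{i+1} − x_{i+1}·y_i), indices taken mod 3.
Σ = (13) + (7) + (-1) = 19
Signed area = Σ/2 = 9.5 (positive ⇒ counter-clockwise traversal).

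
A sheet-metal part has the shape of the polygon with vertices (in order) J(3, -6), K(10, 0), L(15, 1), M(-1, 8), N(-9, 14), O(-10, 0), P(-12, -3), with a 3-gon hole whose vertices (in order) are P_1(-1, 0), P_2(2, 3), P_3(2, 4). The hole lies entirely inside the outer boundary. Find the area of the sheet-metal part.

248.5

Outer boundary:
Apply the shoelace (surveyor's) formula: 2A = Σ (x_i·y_{i+1} − x_{i+1}·y_i), indices taken mod 7.
Σ = (60) + (10) + (121) + (58) + (140) + (30) + (81) = 500
Area = |Σ|/2 = 250.
Hole:
Σ = (-3) + (2) + (4) = 3
Area = |Σ|/2 = 1.5.
Net area = 250 − 1.5 = 248.5.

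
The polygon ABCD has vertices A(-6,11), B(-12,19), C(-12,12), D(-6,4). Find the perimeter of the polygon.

|AB| = √((-6)² + (8)²) = √100 = 10
|BC| = √((0)² + (-7)²) = √49 = 7
|CD| = √((6)² + (-8)²) = √100 = 10
|DA| = √((0)² + (7)²) = √49 = 7
Perimeter = 10 + 7 + 10 + 7 = 34.

34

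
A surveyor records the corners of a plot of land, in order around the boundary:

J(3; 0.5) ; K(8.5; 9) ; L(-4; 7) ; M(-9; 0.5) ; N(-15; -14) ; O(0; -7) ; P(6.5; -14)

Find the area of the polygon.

254.25

Apply the shoelace (surveyor's) formula: 2A = Σ (x_i·y_{i+1} − x_{i+1}·y_i), indices taken mod 7.
Σ = (22.75) + (95.5) + (61) + (133.5) + (105) + (45.5) + (45.25) = 508.5
Area = |Σ|/2 = 254.25.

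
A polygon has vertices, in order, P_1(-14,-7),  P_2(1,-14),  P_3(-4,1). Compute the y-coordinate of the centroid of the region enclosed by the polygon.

-20/3

Apply the shoelace (surveyor's) formula. First the cross-terms c_i = x_i·y_{i+1} − x_{i+1}·y_i:
  203, -55, 42  ⇒  2A = 190, A = 95.
Then Σ (y_i + y_{i+1})·c_i = -3800, so ȳ = -3800 / (6·95) = -20/3.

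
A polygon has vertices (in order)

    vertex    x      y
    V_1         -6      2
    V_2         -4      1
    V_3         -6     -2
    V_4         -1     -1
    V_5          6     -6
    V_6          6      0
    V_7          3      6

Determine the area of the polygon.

73

Apply the surveyor's formula: 2A = Σ (x_i·y_{i+1} − x_{i+1}·y_i), indices taken mod 7.
V_1→V_2: (-6)(1) − (-4)(2) = 2
V_2→V_3: (-4)(-2) − (-6)(1) = 14
V_3→V_4: (-6)(-1) − (-1)(-2) = 4
V_4→V_5: (-1)(-6) − (6)(-1) = 12
V_5→V_6: (6)(0) − (6)(-6) = 36
V_6→V_7: (6)(6) − (3)(0) = 36
V_7→V_1: (3)(2) − (-6)(6) = 42
Σ = 146
Area = |Σ|/2 = 73.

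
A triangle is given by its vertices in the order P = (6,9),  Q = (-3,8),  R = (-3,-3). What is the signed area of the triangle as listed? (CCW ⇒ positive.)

49.5

Apply Gauss's area formula: 2A = Σ (x_i·y_{i+1} − x_{i+1}·y_i), indices taken mod 3.
Cross-terms: 75, 33, -9  ⇒  Σ = 99
Signed area = Σ/2 = 49.5 (positive ⇒ counter-clockwise traversal).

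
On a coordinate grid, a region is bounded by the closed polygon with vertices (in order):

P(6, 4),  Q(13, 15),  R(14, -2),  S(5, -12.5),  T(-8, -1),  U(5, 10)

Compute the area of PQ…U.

Σ = (38) + (-236) + (-165) + (-105) + (-75) + (-40) = -583
Area = |Σ|/2 = 291.5.

291.5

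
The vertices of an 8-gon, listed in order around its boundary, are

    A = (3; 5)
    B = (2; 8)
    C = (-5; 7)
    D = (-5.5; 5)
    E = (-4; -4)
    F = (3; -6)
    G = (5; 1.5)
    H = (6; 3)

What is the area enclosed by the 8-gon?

110.5

Apply the shoelace formula: 2A = Σ (x_i·y_{i+1} − x_{i+1}·y_i), indices taken mod 8.
Σ = (14) + (54) + (13.5) + (42) + (36) + (34.5) + (6) + (21) = 221
Area = |Σ|/2 = 110.5.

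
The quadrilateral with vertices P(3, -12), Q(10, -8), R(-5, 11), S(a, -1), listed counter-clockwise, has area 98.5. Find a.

Write out the shoelace sum; only the two edges meeting at S involve a:
2·Area = [((-5)·(-1) − a·11) + (a·(-12) − 3·(-1))] + 166
       = -23·a + 174 = 197
⇒ a = -1.

-1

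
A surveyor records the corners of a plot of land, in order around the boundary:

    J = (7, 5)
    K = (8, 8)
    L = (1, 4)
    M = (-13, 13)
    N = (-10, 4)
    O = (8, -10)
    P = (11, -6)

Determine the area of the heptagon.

205

Apply the shoelace (surveyor's) formula: 2A = Σ (x_i·y_{i+1} − x_{i+1}·y_i), indices taken mod 7.
J→K: (7)(8) − (8)(5) = 16
K→L: (8)(4) − (1)(8) = 24
L→M: (1)(13) − (-13)(4) = 65
M→N: (-13)(4) − (-10)(13) = 78
N→O: (-10)(-10) − (8)(4) = 68
O→P: (8)(-6) − (11)(-10) = 62
P→J: (11)(5) − (7)(-6) = 97
Σ = 410
Area = |Σ|/2 = 205.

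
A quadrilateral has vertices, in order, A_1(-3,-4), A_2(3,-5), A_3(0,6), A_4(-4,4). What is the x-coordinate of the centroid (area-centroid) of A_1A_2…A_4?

-238/291

Apply Gauss's area formula. First the cross-terms c_i = x_i·y_{i+1} − x_{i+1}·y_i:
  27, 18, 24, 28  ⇒  2A = 97, A = 48.5.
Then Σ (x_i + x_{i+1})·c_i = -238, so x̄ = -238 / (6·48.5) = -238/291.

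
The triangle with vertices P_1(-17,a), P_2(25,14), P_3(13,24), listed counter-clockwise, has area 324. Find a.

The doubled signed area Σ (x_i y_{i+1} − x_{i+1} y_i) is linear in a.
With a=0 it equals 588; the coefficient of a is -12 (from the two edges through P_1).
So -12·a + 588 = 2·324 = 648 ⇒ a = -5.

-5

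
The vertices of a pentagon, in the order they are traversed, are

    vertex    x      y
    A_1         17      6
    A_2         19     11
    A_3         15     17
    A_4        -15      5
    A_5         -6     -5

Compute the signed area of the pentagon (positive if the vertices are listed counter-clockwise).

357.5

Σ = (73) + (158) + (330) + (105) + (49) = 715
Signed area = Σ/2 = 357.5 (positive ⇒ counter-clockwise traversal).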